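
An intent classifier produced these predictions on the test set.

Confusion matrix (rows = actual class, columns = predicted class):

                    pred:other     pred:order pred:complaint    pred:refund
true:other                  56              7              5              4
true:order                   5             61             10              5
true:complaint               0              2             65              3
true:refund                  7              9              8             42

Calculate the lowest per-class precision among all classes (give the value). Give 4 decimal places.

Per-class precision (TP/(TP+FP)):
  other: TP=56, FP=5+0+7=12 → 56/68 = 0.82353
  order: TP=61, FP=7+2+9=18 → 61/79 = 0.77215
  complaint: TP=65, FP=5+10+8=23 → 65/88 = 0.73864
  refund: TP=42, FP=4+5+3=12 → 42/54 = 0.77778
Lowest is class 'complaint' with precision = 0.7386.

0.7386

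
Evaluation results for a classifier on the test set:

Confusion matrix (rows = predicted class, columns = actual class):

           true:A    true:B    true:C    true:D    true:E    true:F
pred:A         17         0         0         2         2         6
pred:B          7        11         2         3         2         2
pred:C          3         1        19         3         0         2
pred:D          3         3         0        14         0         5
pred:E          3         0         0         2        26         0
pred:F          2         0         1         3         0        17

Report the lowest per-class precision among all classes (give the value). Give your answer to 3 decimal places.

0.407

Per-class precision (TP/(TP+FP)):
  A: TP=17, FP=0+0+2+2+6=10 → 17/27 = 0.6296
  B: TP=11, FP=7+2+3+2+2=16 → 11/27 = 0.4074
  C: TP=19, FP=3+1+3+0+2=9 → 19/28 = 0.6786
  D: TP=14, FP=3+3+0+0+5=11 → 14/25 = 0.5600
  E: TP=26, FP=3+0+0+2+0=5 → 26/31 = 0.8387
  F: TP=17, FP=2+0+1+3+0=6 → 17/23 = 0.7391
Lowest is class 'B' with precision = 0.407.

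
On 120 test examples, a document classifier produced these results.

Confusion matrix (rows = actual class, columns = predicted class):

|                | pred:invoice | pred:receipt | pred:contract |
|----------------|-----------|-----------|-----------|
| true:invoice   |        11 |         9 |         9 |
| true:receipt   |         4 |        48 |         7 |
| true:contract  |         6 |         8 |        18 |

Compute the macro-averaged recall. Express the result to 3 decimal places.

Per-class recall (TP/(TP+FN)):
  invoice: TP=11, FN=9+9=18 → 11/29 = 0.3793
  receipt: TP=48, FN=4+7=11 → 48/59 = 0.8136
  contract: TP=18, FN=6+8=14 → 18/32 = 0.5625
Macro-recall = mean = (0.3793 + 0.8136 + 0.5625) / 3 = 0.585

0.585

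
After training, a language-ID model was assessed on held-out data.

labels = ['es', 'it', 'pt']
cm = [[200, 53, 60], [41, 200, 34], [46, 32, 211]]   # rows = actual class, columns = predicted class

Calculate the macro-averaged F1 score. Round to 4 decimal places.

0.6971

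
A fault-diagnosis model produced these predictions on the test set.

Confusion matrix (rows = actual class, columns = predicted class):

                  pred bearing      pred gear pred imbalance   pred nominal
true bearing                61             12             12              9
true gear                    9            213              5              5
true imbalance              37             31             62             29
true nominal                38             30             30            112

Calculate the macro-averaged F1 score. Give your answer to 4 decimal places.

0.6023

Per-class F1 score (2·TP/(2·TP+FP+FN)):
  bearing: TP=61, FP=9+37+38=84, FN=12+12+9=33 → 122/239 = 0.51046
  gear: TP=213, FP=12+31+30=73, FN=9+5+5=19 → 426/518 = 0.82239
  imbalance: TP=62, FP=12+5+30=47, FN=37+31+29=97 → 124/268 = 0.46269
  nominal: TP=112, FP=9+5+29=43, FN=38+30+30=98 → 224/365 = 0.61370
Macro-F1 score = mean = (0.51046 + 0.82239 + 0.46269 + 0.61370) / 4 = 0.6023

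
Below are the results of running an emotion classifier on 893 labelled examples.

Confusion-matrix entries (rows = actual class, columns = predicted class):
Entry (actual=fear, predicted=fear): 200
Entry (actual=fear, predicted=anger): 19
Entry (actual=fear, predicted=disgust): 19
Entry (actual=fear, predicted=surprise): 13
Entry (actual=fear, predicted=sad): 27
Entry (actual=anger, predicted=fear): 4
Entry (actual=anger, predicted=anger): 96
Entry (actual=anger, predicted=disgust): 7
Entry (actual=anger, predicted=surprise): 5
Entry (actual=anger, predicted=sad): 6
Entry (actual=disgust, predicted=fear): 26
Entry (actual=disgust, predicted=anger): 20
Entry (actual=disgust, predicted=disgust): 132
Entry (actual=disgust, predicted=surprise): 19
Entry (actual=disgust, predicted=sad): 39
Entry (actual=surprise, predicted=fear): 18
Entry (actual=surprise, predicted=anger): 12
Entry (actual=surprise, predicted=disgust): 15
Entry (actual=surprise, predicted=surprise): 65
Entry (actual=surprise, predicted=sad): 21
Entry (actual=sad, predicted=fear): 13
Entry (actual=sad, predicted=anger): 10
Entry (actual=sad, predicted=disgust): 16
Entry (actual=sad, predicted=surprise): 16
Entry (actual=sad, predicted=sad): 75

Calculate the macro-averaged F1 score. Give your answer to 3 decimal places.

0.617

Per-class F1 score (2·TP/(2·TP+FP+FN)):
  fear: TP=200, FP=4+26+18+13=61, FN=19+19+13+27=78 → 400/539 = 0.7421
  anger: TP=96, FP=19+20+12+10=61, FN=4+7+5+6=22 → 192/275 = 0.6982
  disgust: TP=132, FP=19+7+15+16=57, FN=26+20+19+39=104 → 264/425 = 0.6212
  surprise: TP=65, FP=13+5+19+16=53, FN=18+12+15+21=66 → 130/249 = 0.5221
  sad: TP=75, FP=27+6+39+21=93, FN=13+10+16+16=55 → 150/298 = 0.5034
Macro-F1 score = mean = (0.7421 + 0.6982 + 0.6212 + 0.5221 + 0.5034) / 5 = 0.617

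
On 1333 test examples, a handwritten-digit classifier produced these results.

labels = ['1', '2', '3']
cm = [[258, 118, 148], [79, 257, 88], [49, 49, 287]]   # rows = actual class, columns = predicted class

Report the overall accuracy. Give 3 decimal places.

Accuracy = trace / total = (258+257+287=802) / 1333 = 802/1333 = 0.602

0.602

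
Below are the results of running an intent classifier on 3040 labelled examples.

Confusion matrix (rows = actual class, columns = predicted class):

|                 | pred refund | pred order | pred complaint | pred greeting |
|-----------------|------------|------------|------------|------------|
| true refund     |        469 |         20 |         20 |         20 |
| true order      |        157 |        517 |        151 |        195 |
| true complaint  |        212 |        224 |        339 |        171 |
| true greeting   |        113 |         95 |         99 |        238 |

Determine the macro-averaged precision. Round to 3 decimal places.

0.509

Per-class precision (TP/(TP+FP)):
  refund: TP=469, FP=157+212+113=482 → 469/951 = 0.4932
  order: TP=517, FP=20+224+95=339 → 517/856 = 0.6040
  complaint: TP=339, FP=20+151+99=270 → 339/609 = 0.5567
  greeting: TP=238, FP=20+195+171=386 → 238/624 = 0.3814
Macro-precision = mean = (0.4932 + 0.6040 + 0.5567 + 0.3814) / 4 = 0.509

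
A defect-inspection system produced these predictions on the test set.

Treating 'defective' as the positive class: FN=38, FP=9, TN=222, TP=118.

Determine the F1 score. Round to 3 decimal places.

0.834

Precision = TP/(TP+FP) = 118/127 = 0.9291
Recall = TP/(TP+FN) = 118/156 = 0.7564
F1 = 2·TP/(2·TP+FP+FN) = 236/283 = 0.834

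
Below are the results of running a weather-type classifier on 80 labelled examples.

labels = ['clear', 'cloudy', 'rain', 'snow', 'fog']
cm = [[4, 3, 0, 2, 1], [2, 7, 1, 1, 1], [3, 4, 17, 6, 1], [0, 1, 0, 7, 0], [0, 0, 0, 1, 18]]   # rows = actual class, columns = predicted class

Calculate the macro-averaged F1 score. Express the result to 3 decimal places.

Per-class F1 score (2·TP/(2·TP+FP+FN)):
  clear: TP=4, FP=2+3+0+0=5, FN=3+0+2+1=6 → 8/19 = 0.4211
  cloudy: TP=7, FP=3+4+1+0=8, FN=2+1+1+1=5 → 14/27 = 0.5185
  rain: TP=17, FP=0+1+0+0=1, FN=3+4+6+1=14 → 34/49 = 0.6939
  snow: TP=7, FP=2+1+6+1=10, FN=0+1+0+0=1 → 14/25 = 0.5600
  fog: TP=18, FP=1+1+1+0=3, FN=0+0+0+1=1 → 36/40 = 0.9000
Macro-F1 score = mean = (0.4211 + 0.5185 + 0.6939 + 0.5600 + 0.9000) / 5 = 0.619

0.619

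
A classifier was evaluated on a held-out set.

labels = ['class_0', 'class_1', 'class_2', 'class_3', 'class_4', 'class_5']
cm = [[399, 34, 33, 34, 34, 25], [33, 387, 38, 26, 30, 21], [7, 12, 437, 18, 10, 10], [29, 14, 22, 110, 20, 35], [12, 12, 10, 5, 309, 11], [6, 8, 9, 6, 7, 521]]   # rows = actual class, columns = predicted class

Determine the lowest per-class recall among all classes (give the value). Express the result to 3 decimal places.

Per-class recall (TP/(TP+FN)):
  class_0: TP=399, FN=34+33+34+34+25=160 → 399/559 = 0.7138
  class_1: TP=387, FN=33+38+26+30+21=148 → 387/535 = 0.7234
  class_2: TP=437, FN=7+12+18+10+10=57 → 437/494 = 0.8846
  class_3: TP=110, FN=29+14+22+20+35=120 → 110/230 = 0.4783
  class_4: TP=309, FN=12+12+10+5+11=50 → 309/359 = 0.8607
  class_5: TP=521, FN=6+8+9+6+7=36 → 521/557 = 0.9354
Lowest is class 'class_3' with recall = 0.478.

0.478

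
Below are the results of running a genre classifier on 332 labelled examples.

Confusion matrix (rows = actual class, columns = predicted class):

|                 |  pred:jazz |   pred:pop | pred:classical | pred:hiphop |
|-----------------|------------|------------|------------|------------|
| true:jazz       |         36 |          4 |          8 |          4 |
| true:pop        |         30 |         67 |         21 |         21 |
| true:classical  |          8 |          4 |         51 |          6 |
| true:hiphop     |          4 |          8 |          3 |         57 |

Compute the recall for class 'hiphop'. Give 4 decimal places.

One-vs-rest for 'hiphop': TP = diagonal; FP = other classes predicted 'hiphop'; FN = 'hiphop' predicted as other.
recall = TP/(TP+FN).
hiphop: TP=57, FN=4+8+3=15 → 57/72 = 0.79167

0.7917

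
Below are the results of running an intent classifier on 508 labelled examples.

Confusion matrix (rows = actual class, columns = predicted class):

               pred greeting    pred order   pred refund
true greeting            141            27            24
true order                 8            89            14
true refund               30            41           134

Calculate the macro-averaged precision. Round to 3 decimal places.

0.711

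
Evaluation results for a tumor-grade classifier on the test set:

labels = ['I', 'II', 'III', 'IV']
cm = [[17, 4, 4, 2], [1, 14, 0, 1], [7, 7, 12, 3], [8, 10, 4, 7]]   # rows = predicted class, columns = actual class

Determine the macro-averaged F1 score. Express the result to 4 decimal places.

Per-class F1 score (2·TP/(2·TP+FP+FN)):
  I: TP=17, FP=4+4+2=10, FN=1+7+8=16 → 34/60 = 0.56667
  II: TP=14, FP=1+0+1=2, FN=4+7+10=21 → 28/51 = 0.54902
  III: TP=12, FP=7+7+3=17, FN=4+0+4=8 → 24/49 = 0.48980
  IV: TP=7, FP=8+10+4=22, FN=2+1+3=6 → 14/42 = 0.33333
Macro-F1 score = mean = (0.56667 + 0.54902 + 0.48980 + 0.33333) / 4 = 0.4847

0.4847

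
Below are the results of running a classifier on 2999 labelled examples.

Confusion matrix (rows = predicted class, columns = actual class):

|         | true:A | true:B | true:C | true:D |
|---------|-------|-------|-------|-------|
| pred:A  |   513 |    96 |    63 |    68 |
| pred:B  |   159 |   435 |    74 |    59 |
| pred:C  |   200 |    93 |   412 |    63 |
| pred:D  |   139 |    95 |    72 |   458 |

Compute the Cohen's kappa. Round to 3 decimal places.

0.475

Observed agreement pₒ = trace/N = 1818/2999 = 0.6062
Expected agreement pₑ = Σ (rowᵢ·colᵢ)/N² = (1011·740 + 719·727 + 621·768 + 648·764)/2999² = 0.2494
κ = (pₒ − pₑ)/(1 − pₑ) = (0.6062 − 0.2494)/(1 − 0.2494) = 0.475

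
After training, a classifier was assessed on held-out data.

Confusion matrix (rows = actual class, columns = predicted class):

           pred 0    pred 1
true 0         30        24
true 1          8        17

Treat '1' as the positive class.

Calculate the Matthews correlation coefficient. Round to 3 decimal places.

MCC = (TP·TN − FP·FN) / √((TP+FP)(TP+FN)(TN+FP)(TN+FN))
Numerator = 17·30 − 24·8 = 318
Denominator = √(41·25·54·38) = √2103300 = 1450.2758
MCC = 318 / 1450.2758 = 0.219

0.219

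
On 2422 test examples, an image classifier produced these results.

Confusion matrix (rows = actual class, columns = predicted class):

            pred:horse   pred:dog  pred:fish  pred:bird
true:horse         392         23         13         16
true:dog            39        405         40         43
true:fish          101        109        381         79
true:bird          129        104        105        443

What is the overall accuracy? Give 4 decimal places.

0.6693

Accuracy = trace / total = (392+405+381+443=1621) / 2422 = 1621/2422 = 0.6693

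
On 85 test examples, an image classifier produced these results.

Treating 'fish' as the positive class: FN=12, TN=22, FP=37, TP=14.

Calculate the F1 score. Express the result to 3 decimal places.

0.364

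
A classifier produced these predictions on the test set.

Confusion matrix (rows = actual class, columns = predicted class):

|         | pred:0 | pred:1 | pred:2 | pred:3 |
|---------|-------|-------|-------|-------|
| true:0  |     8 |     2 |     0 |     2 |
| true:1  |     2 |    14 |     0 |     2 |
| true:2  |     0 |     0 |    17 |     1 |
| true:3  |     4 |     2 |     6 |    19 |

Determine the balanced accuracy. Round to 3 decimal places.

Balanced accuracy = mean of per-class recall.
  0: recall = 8/12 = 0.6667
  1: recall = 14/18 = 0.7778
  2: recall = 17/18 = 0.9444
  3: recall = 19/31 = 0.6129
Mean = (0.6667 + 0.7778 + 0.9444 + 0.6129) / 4 = 0.750

0.750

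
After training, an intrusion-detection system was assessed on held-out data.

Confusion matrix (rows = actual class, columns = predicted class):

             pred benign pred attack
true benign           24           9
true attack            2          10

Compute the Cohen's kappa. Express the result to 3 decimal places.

0.473

Observed agreement pₒ = trace/N = 34/45 = 0.7556
Expected agreement pₑ = Σ (rowᵢ·colᵢ)/N² = (33·26 + 12·19)/45² = 0.5363
κ = (pₒ − pₑ)/(1 − pₑ) = (0.7556 − 0.5363)/(1 − 0.5363) = 0.473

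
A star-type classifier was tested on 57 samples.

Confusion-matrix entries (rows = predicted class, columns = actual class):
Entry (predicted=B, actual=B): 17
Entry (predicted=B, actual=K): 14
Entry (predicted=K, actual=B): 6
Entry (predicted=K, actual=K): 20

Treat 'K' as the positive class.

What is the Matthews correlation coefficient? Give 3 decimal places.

0.322

MCC = (TP·TN − FP·FN) / √((TP+FP)(TP+FN)(TN+FP)(TN+FN))
Numerator = 20·17 − 6·14 = 256
Denominator = √(26·34·23·31) = √630292 = 793.9093
MCC = 256 / 793.9093 = 0.322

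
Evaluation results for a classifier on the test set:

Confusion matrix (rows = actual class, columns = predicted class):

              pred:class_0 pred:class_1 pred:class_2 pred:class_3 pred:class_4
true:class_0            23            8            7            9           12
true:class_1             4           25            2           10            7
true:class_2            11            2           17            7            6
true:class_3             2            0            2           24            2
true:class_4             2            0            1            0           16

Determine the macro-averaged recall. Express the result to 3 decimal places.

0.590

Per-class recall (TP/(TP+FN)):
  class_0: TP=23, FN=8+7+9+12=36 → 23/59 = 0.3898
  class_1: TP=25, FN=4+2+10+7=23 → 25/48 = 0.5208
  class_2: TP=17, FN=11+2+7+6=26 → 17/43 = 0.3953
  class_3: TP=24, FN=2+0+2+2=6 → 24/30 = 0.8000
  class_4: TP=16, FN=2+0+1+0=3 → 16/19 = 0.8421
Macro-recall = mean = (0.3898 + 0.5208 + 0.3953 + 0.8000 + 0.8421) / 5 = 0.590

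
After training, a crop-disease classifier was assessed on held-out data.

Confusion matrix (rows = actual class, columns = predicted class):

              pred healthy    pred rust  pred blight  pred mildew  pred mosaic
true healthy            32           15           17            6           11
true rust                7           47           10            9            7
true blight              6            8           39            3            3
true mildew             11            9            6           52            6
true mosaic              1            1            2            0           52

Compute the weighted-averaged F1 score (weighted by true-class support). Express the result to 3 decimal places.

Per-class F1 score (2·TP/(2·TP+FP+FN)):
  healthy: TP=32, FP=7+6+11+1=25, FN=15+17+6+11=49 → 64/138 = 0.4638
  rust: TP=47, FP=15+8+9+1=33, FN=7+10+9+7=33 → 94/160 = 0.5875
  blight: TP=39, FP=17+10+6+2=35, FN=6+8+3+3=20 → 78/133 = 0.5865
  mildew: TP=52, FP=6+9+3+0=18, FN=11+9+6+6=32 → 104/154 = 0.6753
  mosaic: TP=52, FP=11+7+3+6=27, FN=1+1+2+0=4 → 104/135 = 0.7704
Weighted-F1 score = Σ (supportᵢ/N)·F1 scoreᵢ with N=360: (81/360)·0.4638 + (80/360)·0.5875 + (59/360)·0.5865 + (84/360)·0.6753 + (56/360)·0.7704 = 0.608

0.608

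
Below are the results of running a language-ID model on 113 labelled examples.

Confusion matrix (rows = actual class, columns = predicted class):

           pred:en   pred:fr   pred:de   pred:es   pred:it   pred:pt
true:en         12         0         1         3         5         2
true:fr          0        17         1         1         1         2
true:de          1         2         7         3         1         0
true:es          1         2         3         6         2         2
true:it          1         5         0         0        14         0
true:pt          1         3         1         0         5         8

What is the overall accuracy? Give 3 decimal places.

Accuracy = trace / total = (12+17+7+6+14+8=64) / 113 = 64/113 = 0.566

0.566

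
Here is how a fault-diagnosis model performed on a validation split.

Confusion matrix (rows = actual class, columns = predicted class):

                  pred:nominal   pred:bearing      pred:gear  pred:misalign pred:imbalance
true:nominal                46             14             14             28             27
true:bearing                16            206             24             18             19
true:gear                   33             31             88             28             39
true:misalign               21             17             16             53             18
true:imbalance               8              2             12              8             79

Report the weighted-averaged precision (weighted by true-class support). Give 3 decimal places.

Per-class precision (TP/(TP+FP)):
  nominal: TP=46, FP=16+33+21+8=78 → 46/124 = 0.3710
  bearing: TP=206, FP=14+31+17+2=64 → 206/270 = 0.7630
  gear: TP=88, FP=14+24+16+12=66 → 88/154 = 0.5714
  misalign: TP=53, FP=28+18+28+8=82 → 53/135 = 0.3926
  imbalance: TP=79, FP=27+19+39+18=103 → 79/182 = 0.4341
Weighted-precision = Σ (supportᵢ/N)·precisionᵢ with N=865: (129/865)·0.3710 + (283/865)·0.7630 + (219/865)·0.5714 + (125/865)·0.3926 + (109/865)·0.4341 = 0.561

0.561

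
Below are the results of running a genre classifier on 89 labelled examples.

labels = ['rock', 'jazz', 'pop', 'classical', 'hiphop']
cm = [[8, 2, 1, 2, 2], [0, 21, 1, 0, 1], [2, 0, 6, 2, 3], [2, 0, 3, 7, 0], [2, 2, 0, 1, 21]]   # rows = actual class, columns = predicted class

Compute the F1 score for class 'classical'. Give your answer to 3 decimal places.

0.583

Treat 'classical' as positive and all other classes as negative.
F1 score = 2·TP/(2·TP+FP+FN).
classical: TP=7, FP=2+0+2+1=5, FN=2+0+3+0=5 → 14/24 = 0.5833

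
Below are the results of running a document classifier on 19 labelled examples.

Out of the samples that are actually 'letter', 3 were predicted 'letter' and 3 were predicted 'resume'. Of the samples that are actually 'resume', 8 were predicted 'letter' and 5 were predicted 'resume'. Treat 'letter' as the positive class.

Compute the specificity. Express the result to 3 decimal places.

0.385

Specificity = TN/(TN+FP) = 5/(5+8) = 0.385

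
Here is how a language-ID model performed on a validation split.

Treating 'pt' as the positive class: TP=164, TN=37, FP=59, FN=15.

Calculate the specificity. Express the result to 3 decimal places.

Specificity = TN/(TN+FP) = 37/(37+59) = 0.385

0.385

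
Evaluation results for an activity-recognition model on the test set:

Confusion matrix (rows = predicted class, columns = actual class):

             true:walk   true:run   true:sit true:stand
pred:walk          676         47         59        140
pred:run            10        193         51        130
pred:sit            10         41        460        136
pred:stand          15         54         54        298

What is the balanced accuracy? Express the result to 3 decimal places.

0.672

Balanced accuracy = mean of per-class recall.
  walk: recall = 676/711 = 0.9508
  run: recall = 193/335 = 0.5761
  sit: recall = 460/624 = 0.7372
  stand: recall = 298/704 = 0.4233
Mean = (0.9508 + 0.5761 + 0.7372 + 0.4233) / 4 = 0.672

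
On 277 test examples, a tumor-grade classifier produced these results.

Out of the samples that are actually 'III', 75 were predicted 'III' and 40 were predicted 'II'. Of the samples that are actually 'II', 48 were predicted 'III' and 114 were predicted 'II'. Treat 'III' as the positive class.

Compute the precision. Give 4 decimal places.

0.6098

Precision = TP/(TP+FP) = 75/(75+48) = 75/123 = 0.6098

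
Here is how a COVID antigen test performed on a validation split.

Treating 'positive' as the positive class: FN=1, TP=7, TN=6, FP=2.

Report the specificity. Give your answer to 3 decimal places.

0.750

Specificity = TN/(TN+FP) = 6/(6+2) = 0.750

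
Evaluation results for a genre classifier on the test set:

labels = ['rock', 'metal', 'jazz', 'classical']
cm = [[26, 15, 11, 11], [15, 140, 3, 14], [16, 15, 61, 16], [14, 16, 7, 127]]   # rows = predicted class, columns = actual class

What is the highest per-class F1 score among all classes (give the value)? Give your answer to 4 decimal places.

0.7821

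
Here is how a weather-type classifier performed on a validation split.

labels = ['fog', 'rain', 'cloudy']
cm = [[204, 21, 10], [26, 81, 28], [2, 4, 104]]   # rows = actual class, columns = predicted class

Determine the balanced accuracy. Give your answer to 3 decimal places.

Balanced accuracy = mean of per-class recall.
  fog: recall = 204/235 = 0.8681
  rain: recall = 81/135 = 0.6000
  cloudy: recall = 104/110 = 0.9455
Mean = (0.8681 + 0.6000 + 0.9455) / 3 = 0.805

0.805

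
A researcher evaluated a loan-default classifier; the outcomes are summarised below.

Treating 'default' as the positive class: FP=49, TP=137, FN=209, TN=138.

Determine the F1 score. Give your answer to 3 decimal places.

Precision = TP/(TP+FP) = 137/186 = 0.7366
Recall = TP/(TP+FN) = 137/346 = 0.3960
F1 = 2·TP/(2·TP+FP+FN) = 274/532 = 0.515

0.515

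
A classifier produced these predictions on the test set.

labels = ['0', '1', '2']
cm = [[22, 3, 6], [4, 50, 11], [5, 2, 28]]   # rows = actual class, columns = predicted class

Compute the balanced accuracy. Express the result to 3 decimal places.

0.760

Balanced accuracy = mean of per-class recall.
  0: recall = 22/31 = 0.7097
  1: recall = 50/65 = 0.7692
  2: recall = 28/35 = 0.8000
Mean = (0.7097 + 0.7692 + 0.8000) / 3 = 0.760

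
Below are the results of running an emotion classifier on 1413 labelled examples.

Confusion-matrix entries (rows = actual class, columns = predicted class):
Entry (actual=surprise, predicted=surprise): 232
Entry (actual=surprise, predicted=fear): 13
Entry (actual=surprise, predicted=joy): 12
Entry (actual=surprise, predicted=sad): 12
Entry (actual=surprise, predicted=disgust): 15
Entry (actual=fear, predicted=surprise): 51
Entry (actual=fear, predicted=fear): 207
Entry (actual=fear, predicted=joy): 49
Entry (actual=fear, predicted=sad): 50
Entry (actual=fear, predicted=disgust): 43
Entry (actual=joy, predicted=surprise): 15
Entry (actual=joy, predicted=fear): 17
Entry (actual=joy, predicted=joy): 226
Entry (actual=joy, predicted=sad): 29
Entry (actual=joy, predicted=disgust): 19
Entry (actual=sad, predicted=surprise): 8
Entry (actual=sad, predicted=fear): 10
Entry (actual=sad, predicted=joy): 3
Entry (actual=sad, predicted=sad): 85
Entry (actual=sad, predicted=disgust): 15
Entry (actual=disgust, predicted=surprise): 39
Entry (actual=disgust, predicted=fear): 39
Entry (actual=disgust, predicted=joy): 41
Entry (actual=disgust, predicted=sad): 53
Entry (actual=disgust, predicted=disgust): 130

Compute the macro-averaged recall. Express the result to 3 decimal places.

Per-class recall (TP/(TP+FN)):
  surprise: TP=232, FN=13+12+12+15=52 → 232/284 = 0.8169
  fear: TP=207, FN=51+49+50+43=193 → 207/400 = 0.5175
  joy: TP=226, FN=15+17+29+19=80 → 226/306 = 0.7386
  sad: TP=85, FN=8+10+3+15=36 → 85/121 = 0.7025
  disgust: TP=130, FN=39+39+41+53=172 → 130/302 = 0.4305
Macro-recall = mean = (0.8169 + 0.5175 + 0.7386 + 0.7025 + 0.4305) / 5 = 0.641

0.641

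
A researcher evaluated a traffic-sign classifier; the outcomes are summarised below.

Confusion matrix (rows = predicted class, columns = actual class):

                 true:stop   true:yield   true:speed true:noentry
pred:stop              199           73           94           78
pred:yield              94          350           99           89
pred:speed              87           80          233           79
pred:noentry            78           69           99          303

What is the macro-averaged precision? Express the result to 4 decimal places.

Per-class precision (TP/(TP+FP)):
  stop: TP=199, FP=73+94+78=245 → 199/444 = 0.44820
  yield: TP=350, FP=94+99+89=282 → 350/632 = 0.55380
  speed: TP=233, FP=87+80+79=246 → 233/479 = 0.48643
  noentry: TP=303, FP=78+69+99=246 → 303/549 = 0.55191
Macro-precision = mean = (0.44820 + 0.55380 + 0.48643 + 0.55191) / 4 = 0.5101

0.5101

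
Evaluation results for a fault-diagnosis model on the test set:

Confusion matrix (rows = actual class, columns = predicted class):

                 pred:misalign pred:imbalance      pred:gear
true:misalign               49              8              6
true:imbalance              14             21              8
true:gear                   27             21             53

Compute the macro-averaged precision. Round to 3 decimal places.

0.585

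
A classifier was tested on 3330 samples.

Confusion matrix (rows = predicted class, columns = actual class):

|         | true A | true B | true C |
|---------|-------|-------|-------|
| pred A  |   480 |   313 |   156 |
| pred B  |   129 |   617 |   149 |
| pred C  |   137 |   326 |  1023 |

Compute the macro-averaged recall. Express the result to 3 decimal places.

Per-class recall (TP/(TP+FN)):
  A: TP=480, FN=129+137=266 → 480/746 = 0.6434
  B: TP=617, FN=313+326=639 → 617/1256 = 0.4912
  C: TP=1023, FN=156+149=305 → 1023/1328 = 0.7703
Macro-recall = mean = (0.6434 + 0.4912 + 0.7703) / 3 = 0.635

0.635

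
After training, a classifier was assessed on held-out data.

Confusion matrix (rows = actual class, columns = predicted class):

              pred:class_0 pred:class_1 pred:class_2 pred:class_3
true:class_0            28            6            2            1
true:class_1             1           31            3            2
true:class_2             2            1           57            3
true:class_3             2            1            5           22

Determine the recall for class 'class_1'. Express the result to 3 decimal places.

0.838

One-vs-rest for 'class_1': TP = diagonal; FP = other classes predicted 'class_1'; FN = 'class_1' predicted as other.
recall = TP/(TP+FN).
class_1: TP=31, FN=1+3+2=6 → 31/37 = 0.8378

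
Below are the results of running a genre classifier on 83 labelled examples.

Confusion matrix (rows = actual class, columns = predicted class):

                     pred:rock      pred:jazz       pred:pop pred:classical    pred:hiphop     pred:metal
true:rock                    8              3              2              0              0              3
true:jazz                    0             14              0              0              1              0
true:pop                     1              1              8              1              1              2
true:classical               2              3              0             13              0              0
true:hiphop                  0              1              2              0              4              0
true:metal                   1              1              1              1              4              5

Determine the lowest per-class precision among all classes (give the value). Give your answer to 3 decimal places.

0.400

Per-class precision (TP/(TP+FP)):
  rock: TP=8, FP=0+1+2+0+1=4 → 8/12 = 0.6667
  jazz: TP=14, FP=3+1+3+1+1=9 → 14/23 = 0.6087
  pop: TP=8, FP=2+0+0+2+1=5 → 8/13 = 0.6154
  classical: TP=13, FP=0+0+1+0+1=2 → 13/15 = 0.8667
  hiphop: TP=4, FP=0+1+1+0+4=6 → 4/10 = 0.4000
  metal: TP=5, FP=3+0+2+0+0=5 → 5/10 = 0.5000
Lowest is class 'hiphop' with precision = 0.400.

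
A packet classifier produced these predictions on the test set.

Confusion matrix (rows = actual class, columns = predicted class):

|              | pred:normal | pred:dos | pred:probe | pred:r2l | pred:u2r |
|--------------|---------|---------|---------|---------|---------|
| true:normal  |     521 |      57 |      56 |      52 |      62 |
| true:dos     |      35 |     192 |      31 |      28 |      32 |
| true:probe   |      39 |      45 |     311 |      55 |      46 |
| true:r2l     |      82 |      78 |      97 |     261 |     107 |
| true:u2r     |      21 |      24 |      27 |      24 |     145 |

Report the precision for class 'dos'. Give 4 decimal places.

precision = TP/(TP+FP).
dos: TP=192, FP=57+45+78+24=204 → 192/396 = 0.48485

0.4848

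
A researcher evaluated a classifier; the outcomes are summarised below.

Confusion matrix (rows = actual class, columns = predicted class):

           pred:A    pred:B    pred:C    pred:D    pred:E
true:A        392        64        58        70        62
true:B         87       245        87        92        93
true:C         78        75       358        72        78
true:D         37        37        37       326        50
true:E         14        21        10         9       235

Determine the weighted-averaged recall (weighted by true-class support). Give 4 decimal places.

Per-class recall (TP/(TP+FN)):
  A: TP=392, FN=64+58+70+62=254 → 392/646 = 0.60681
  B: TP=245, FN=87+87+92+93=359 → 245/604 = 0.40563
  C: TP=358, FN=78+75+72+78=303 → 358/661 = 0.54160
  D: TP=326, FN=37+37+37+50=161 → 326/487 = 0.66940
  E: TP=235, FN=14+21+10+9=54 → 235/289 = 0.81315
Weighted-recall = Σ (supportᵢ/N)·recallᵢ with N=2687: (646/2687)·0.60681 + (604/2687)·0.40563 + (661/2687)·0.54160 + (487/2687)·0.66940 + (289/2687)·0.81315 = 0.5791

0.5791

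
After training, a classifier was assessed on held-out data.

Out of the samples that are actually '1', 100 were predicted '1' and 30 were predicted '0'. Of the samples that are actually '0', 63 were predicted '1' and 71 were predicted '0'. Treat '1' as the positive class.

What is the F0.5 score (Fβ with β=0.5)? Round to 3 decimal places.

0.639

Fβ = (1+β²)·TP / ((1+β²)·TP + β²·FN + FP), with β²=1/4
= 1.25·100 / (1.25·100 + 0.25·30 + 63) = 0.639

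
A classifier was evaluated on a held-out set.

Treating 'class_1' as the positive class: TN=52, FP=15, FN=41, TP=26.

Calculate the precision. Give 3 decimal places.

0.634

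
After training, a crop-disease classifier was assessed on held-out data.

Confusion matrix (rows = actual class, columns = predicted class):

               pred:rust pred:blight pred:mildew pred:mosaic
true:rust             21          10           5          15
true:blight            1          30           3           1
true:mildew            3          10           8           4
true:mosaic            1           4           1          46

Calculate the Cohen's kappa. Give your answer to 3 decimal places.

Observed agreement pₒ = trace/N = 105/163 = 0.6442
Expected agreement pₑ = Σ (rowᵢ·colᵢ)/N² = (51·26 + 35·54 + 25·17 + 52·66)/163² = 0.2662
κ = (pₒ − pₑ)/(1 − pₑ) = (0.6442 − 0.2662)/(1 − 0.2662) = 0.515

0.515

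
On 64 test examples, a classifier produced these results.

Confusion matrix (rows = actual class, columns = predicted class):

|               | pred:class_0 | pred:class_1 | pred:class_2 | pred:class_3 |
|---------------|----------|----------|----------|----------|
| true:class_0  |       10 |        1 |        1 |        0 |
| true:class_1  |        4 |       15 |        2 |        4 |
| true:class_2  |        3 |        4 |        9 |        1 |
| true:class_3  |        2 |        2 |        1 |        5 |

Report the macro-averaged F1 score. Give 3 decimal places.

Per-class F1 score (2·TP/(2·TP+FP+FN)):
  class_0: TP=10, FP=4+3+2=9, FN=1+1+0=2 → 20/31 = 0.6452
  class_1: TP=15, FP=1+4+2=7, FN=4+2+4=10 → 30/47 = 0.6383
  class_2: TP=9, FP=1+2+1=4, FN=3+4+1=8 → 18/30 = 0.6000
  class_3: TP=5, FP=0+4+1=5, FN=2+2+1=5 → 10/20 = 0.5000
Macro-F1 score = mean = (0.6452 + 0.6383 + 0.6000 + 0.5000) / 4 = 0.596

0.596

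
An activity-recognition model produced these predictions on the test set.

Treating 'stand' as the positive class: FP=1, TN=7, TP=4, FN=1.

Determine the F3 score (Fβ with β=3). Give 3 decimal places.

Fβ = (1+β²)·TP / ((1+β²)·TP + β²·FN + FP), with β²=9
= 10·4 / (10·4 + 9·1 + 1) = 0.800

0.800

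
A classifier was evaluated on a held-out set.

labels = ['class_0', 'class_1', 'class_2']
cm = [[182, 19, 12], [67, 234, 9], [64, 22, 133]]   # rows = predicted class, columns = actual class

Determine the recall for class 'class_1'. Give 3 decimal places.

0.851

Take TP from the diagonal, FP from the rest of the 'class_1' prediction marginal, FN from the rest of the 'class_1' actual marginal.
recall = TP/(TP+FN).
class_1: TP=234, FN=19+22=41 → 234/275 = 0.8509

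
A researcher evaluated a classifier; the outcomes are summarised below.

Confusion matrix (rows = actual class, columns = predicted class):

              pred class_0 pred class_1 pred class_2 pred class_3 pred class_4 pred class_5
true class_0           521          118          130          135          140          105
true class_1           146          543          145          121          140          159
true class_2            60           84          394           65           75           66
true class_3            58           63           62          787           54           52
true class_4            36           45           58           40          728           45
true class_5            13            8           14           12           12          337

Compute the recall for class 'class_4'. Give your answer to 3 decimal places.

0.765

Take TP from the diagonal, FP from the rest of the 'class_4' prediction marginal, FN from the rest of the 'class_4' actual marginal.
recall = TP/(TP+FN).
class_4: TP=728, FN=36+45+58+40+45=224 → 728/952 = 0.7647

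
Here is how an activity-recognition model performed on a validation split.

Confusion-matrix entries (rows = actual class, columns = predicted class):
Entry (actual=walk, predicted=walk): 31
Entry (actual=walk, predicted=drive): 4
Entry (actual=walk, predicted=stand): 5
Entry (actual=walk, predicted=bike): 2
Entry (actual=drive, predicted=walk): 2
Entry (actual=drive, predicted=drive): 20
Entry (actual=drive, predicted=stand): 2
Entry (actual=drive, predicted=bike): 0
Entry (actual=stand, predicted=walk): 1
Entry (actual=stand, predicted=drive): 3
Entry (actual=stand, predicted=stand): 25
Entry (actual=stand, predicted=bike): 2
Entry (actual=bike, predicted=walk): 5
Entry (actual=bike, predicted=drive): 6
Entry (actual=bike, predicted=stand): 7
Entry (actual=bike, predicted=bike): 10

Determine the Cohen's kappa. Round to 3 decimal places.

0.580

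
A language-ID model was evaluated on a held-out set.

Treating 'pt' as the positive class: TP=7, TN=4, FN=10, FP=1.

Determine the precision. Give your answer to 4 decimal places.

0.8750

Precision = TP/(TP+FP) = 7/(7+1) = 7/8 = 0.8750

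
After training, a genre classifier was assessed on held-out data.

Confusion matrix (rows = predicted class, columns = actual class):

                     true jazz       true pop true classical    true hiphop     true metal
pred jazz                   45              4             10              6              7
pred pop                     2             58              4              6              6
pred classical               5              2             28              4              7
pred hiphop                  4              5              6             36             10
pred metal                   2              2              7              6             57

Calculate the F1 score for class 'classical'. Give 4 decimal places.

0.5545

Treat 'classical' as positive and all other classes as negative.
F1 score = 2·TP/(2·TP+FP+FN).
classical: TP=28, FP=5+2+4+7=18, FN=10+4+6+7=27 → 56/101 = 0.55446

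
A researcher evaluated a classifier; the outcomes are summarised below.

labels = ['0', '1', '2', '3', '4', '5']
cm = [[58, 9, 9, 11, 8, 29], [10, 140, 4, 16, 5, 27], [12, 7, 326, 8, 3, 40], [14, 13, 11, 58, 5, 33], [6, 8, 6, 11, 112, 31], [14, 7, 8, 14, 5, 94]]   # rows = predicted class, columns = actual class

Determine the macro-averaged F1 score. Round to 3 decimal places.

0.621

Per-class F1 score (2·TP/(2·TP+FP+FN)):
  0: TP=58, FP=9+9+11+8+29=66, FN=10+12+14+6+14=56 → 116/238 = 0.4874
  1: TP=140, FP=10+4+16+5+27=62, FN=9+7+13+8+7=44 → 280/386 = 0.7254
  2: TP=326, FP=12+7+8+3+40=70, FN=9+4+11+6+8=38 → 652/760 = 0.8579
  3: TP=58, FP=14+13+11+5+33=76, FN=11+16+8+11+14=60 → 116/252 = 0.4603
  4: TP=112, FP=6+8+6+11+31=62, FN=8+5+3+5+5=26 → 224/312 = 0.7179
  5: TP=94, FP=14+7+8+14+5=48, FN=29+27+40+33+31=160 → 188/396 = 0.4747
Macro-F1 score = mean = (0.4874 + 0.7254 + 0.8579 + 0.4603 + 0.7179 + 0.4747) / 6 = 0.621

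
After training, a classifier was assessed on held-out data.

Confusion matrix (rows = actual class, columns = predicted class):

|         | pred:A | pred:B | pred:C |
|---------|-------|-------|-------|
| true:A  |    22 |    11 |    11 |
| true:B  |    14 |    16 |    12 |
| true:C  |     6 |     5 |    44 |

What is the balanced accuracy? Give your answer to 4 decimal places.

0.5603

Balanced accuracy = mean of per-class recall.
  A: recall = 22/44 = 0.50000
  B: recall = 16/42 = 0.38095
  C: recall = 44/55 = 0.80000
Mean = (0.50000 + 0.38095 + 0.80000) / 3 = 0.5603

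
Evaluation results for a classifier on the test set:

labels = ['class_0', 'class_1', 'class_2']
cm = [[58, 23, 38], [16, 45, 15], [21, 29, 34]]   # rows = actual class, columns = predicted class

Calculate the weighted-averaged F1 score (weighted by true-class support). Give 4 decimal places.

0.4926

Per-class F1 score (2·TP/(2·TP+FP+FN)):
  class_0: TP=58, FP=16+21=37, FN=23+38=61 → 116/214 = 0.54206
  class_1: TP=45, FP=23+29=52, FN=16+15=31 → 90/173 = 0.52023
  class_2: TP=34, FP=38+15=53, FN=21+29=50 → 68/171 = 0.39766
Weighted-F1 score = Σ (supportᵢ/N)·F1 scoreᵢ with N=279: (119/279)·0.54206 + (76/279)·0.52023 + (84/279)·0.39766 = 0.4926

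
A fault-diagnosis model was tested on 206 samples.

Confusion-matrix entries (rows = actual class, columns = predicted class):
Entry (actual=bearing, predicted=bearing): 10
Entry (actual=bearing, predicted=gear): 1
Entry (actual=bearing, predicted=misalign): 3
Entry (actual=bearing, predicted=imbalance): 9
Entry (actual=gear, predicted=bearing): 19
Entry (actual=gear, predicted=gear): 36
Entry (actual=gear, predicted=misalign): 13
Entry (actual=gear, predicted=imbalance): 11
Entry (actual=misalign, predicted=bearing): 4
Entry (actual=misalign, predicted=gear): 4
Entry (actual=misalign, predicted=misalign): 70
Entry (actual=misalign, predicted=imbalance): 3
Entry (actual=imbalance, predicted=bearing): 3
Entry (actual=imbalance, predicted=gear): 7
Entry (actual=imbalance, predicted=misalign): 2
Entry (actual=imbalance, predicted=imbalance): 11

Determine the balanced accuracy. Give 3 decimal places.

0.558

Balanced accuracy = mean of per-class recall.
  bearing: recall = 10/23 = 0.4348
  gear: recall = 36/79 = 0.4557
  misalign: recall = 70/81 = 0.8642
  imbalance: recall = 11/23 = 0.4783
Mean = (0.4348 + 0.4557 + 0.8642 + 0.4783) / 4 = 0.558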